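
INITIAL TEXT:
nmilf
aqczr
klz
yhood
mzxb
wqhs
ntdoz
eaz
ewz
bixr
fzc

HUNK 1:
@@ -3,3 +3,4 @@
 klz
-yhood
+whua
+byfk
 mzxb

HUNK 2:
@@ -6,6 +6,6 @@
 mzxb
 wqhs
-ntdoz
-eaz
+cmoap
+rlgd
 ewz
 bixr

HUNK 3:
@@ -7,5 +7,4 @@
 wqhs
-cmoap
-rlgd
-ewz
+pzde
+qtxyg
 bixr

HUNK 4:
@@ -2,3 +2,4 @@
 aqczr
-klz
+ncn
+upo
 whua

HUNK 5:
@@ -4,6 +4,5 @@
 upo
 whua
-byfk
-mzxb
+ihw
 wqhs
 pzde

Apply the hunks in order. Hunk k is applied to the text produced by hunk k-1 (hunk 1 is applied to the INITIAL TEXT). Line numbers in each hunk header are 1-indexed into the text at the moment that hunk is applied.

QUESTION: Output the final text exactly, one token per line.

Hunk 1: at line 3 remove [yhood] add [whua,byfk] -> 12 lines: nmilf aqczr klz whua byfk mzxb wqhs ntdoz eaz ewz bixr fzc
Hunk 2: at line 6 remove [ntdoz,eaz] add [cmoap,rlgd] -> 12 lines: nmilf aqczr klz whua byfk mzxb wqhs cmoap rlgd ewz bixr fzc
Hunk 3: at line 7 remove [cmoap,rlgd,ewz] add [pzde,qtxyg] -> 11 lines: nmilf aqczr klz whua byfk mzxb wqhs pzde qtxyg bixr fzc
Hunk 4: at line 2 remove [klz] add [ncn,upo] -> 12 lines: nmilf aqczr ncn upo whua byfk mzxb wqhs pzde qtxyg bixr fzc
Hunk 5: at line 4 remove [byfk,mzxb] add [ihw] -> 11 lines: nmilf aqczr ncn upo whua ihw wqhs pzde qtxyg bixr fzc

Answer: nmilf
aqczr
ncn
upo
whua
ihw
wqhs
pzde
qtxyg
bixr
fzc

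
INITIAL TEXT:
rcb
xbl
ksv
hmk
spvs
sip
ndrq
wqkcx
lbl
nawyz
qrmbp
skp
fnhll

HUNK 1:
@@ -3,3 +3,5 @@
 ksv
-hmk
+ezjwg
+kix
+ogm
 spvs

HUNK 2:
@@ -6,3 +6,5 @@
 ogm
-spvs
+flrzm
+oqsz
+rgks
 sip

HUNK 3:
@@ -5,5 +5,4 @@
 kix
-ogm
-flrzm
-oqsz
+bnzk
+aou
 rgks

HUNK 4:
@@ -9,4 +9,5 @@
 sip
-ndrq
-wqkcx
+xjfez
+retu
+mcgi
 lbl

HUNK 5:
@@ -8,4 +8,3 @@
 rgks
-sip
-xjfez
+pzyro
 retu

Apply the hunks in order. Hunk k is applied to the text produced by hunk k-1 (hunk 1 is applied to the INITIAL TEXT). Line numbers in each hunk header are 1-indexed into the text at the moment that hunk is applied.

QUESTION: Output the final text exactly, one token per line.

Hunk 1: at line 3 remove [hmk] add [ezjwg,kix,ogm] -> 15 lines: rcb xbl ksv ezjwg kix ogm spvs sip ndrq wqkcx lbl nawyz qrmbp skp fnhll
Hunk 2: at line 6 remove [spvs] add [flrzm,oqsz,rgks] -> 17 lines: rcb xbl ksv ezjwg kix ogm flrzm oqsz rgks sip ndrq wqkcx lbl nawyz qrmbp skp fnhll
Hunk 3: at line 5 remove [ogm,flrzm,oqsz] add [bnzk,aou] -> 16 lines: rcb xbl ksv ezjwg kix bnzk aou rgks sip ndrq wqkcx lbl nawyz qrmbp skp fnhll
Hunk 4: at line 9 remove [ndrq,wqkcx] add [xjfez,retu,mcgi] -> 17 lines: rcb xbl ksv ezjwg kix bnzk aou rgks sip xjfez retu mcgi lbl nawyz qrmbp skp fnhll
Hunk 5: at line 8 remove [sip,xjfez] add [pzyro] -> 16 lines: rcb xbl ksv ezjwg kix bnzk aou rgks pzyro retu mcgi lbl nawyz qrmbp skp fnhll

Answer: rcb
xbl
ksv
ezjwg
kix
bnzk
aou
rgks
pzyro
retu
mcgi
lbl
nawyz
qrmbp
skp
fnhll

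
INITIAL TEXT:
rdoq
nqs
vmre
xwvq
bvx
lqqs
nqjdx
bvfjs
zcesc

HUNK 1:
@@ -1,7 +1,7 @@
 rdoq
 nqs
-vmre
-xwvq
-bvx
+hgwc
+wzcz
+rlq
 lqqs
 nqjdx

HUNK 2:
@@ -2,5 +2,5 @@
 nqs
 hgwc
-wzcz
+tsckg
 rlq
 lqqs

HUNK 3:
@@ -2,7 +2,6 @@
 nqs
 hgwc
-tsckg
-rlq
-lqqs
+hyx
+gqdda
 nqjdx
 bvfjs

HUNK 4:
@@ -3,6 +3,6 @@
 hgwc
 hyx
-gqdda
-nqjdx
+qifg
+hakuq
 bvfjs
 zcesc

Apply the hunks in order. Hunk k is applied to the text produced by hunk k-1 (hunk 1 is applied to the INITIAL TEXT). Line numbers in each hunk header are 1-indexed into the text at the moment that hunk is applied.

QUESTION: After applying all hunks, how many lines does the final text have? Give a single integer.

Hunk 1: at line 1 remove [vmre,xwvq,bvx] add [hgwc,wzcz,rlq] -> 9 lines: rdoq nqs hgwc wzcz rlq lqqs nqjdx bvfjs zcesc
Hunk 2: at line 2 remove [wzcz] add [tsckg] -> 9 lines: rdoq nqs hgwc tsckg rlq lqqs nqjdx bvfjs zcesc
Hunk 3: at line 2 remove [tsckg,rlq,lqqs] add [hyx,gqdda] -> 8 lines: rdoq nqs hgwc hyx gqdda nqjdx bvfjs zcesc
Hunk 4: at line 3 remove [gqdda,nqjdx] add [qifg,hakuq] -> 8 lines: rdoq nqs hgwc hyx qifg hakuq bvfjs zcesc
Final line count: 8

Answer: 8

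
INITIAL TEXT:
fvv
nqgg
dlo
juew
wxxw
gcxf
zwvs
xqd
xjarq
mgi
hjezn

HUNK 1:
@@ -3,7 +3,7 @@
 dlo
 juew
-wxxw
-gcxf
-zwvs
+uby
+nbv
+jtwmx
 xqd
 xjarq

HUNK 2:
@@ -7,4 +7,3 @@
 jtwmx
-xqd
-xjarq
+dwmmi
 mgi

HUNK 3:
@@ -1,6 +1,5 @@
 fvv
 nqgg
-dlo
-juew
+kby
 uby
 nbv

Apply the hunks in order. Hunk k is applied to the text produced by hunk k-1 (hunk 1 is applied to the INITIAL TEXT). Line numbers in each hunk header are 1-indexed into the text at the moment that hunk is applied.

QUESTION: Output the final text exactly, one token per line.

Answer: fvv
nqgg
kby
uby
nbv
jtwmx
dwmmi
mgi
hjezn

Derivation:
Hunk 1: at line 3 remove [wxxw,gcxf,zwvs] add [uby,nbv,jtwmx] -> 11 lines: fvv nqgg dlo juew uby nbv jtwmx xqd xjarq mgi hjezn
Hunk 2: at line 7 remove [xqd,xjarq] add [dwmmi] -> 10 lines: fvv nqgg dlo juew uby nbv jtwmx dwmmi mgi hjezn
Hunk 3: at line 1 remove [dlo,juew] add [kby] -> 9 lines: fvv nqgg kby uby nbv jtwmx dwmmi mgi hjezn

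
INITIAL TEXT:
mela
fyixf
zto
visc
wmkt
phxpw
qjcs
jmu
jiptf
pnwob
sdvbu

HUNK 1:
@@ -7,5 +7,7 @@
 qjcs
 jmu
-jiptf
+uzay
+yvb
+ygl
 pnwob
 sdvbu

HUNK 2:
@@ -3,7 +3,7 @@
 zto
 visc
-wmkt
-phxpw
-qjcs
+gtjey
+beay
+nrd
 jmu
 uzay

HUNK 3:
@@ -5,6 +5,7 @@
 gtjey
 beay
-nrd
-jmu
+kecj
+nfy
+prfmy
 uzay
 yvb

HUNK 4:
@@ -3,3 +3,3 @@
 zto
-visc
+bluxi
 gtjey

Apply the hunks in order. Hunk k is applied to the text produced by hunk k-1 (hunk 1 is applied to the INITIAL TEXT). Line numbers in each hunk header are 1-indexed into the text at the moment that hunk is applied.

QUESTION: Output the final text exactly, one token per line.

Answer: mela
fyixf
zto
bluxi
gtjey
beay
kecj
nfy
prfmy
uzay
yvb
ygl
pnwob
sdvbu

Derivation:
Hunk 1: at line 7 remove [jiptf] add [uzay,yvb,ygl] -> 13 lines: mela fyixf zto visc wmkt phxpw qjcs jmu uzay yvb ygl pnwob sdvbu
Hunk 2: at line 3 remove [wmkt,phxpw,qjcs] add [gtjey,beay,nrd] -> 13 lines: mela fyixf zto visc gtjey beay nrd jmu uzay yvb ygl pnwob sdvbu
Hunk 3: at line 5 remove [nrd,jmu] add [kecj,nfy,prfmy] -> 14 lines: mela fyixf zto visc gtjey beay kecj nfy prfmy uzay yvb ygl pnwob sdvbu
Hunk 4: at line 3 remove [visc] add [bluxi] -> 14 lines: mela fyixf zto bluxi gtjey beay kecj nfy prfmy uzay yvb ygl pnwob sdvbu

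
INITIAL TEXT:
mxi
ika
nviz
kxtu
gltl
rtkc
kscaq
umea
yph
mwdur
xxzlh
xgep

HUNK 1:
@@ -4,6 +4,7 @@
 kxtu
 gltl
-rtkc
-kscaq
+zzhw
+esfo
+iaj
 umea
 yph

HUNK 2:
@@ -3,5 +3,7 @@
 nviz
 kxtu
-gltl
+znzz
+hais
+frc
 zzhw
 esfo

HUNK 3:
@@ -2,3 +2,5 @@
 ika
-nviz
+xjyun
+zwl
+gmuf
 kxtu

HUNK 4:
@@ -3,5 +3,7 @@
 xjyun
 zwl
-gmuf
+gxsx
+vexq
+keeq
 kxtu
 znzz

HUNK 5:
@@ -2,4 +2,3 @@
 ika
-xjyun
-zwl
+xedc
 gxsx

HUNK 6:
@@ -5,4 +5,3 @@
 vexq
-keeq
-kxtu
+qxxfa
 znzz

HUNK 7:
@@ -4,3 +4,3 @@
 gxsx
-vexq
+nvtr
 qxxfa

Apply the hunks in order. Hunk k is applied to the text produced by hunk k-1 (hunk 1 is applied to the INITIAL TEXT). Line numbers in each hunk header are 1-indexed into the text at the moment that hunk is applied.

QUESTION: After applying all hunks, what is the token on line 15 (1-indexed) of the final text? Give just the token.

Hunk 1: at line 4 remove [rtkc,kscaq] add [zzhw,esfo,iaj] -> 13 lines: mxi ika nviz kxtu gltl zzhw esfo iaj umea yph mwdur xxzlh xgep
Hunk 2: at line 3 remove [gltl] add [znzz,hais,frc] -> 15 lines: mxi ika nviz kxtu znzz hais frc zzhw esfo iaj umea yph mwdur xxzlh xgep
Hunk 3: at line 2 remove [nviz] add [xjyun,zwl,gmuf] -> 17 lines: mxi ika xjyun zwl gmuf kxtu znzz hais frc zzhw esfo iaj umea yph mwdur xxzlh xgep
Hunk 4: at line 3 remove [gmuf] add [gxsx,vexq,keeq] -> 19 lines: mxi ika xjyun zwl gxsx vexq keeq kxtu znzz hais frc zzhw esfo iaj umea yph mwdur xxzlh xgep
Hunk 5: at line 2 remove [xjyun,zwl] add [xedc] -> 18 lines: mxi ika xedc gxsx vexq keeq kxtu znzz hais frc zzhw esfo iaj umea yph mwdur xxzlh xgep
Hunk 6: at line 5 remove [keeq,kxtu] add [qxxfa] -> 17 lines: mxi ika xedc gxsx vexq qxxfa znzz hais frc zzhw esfo iaj umea yph mwdur xxzlh xgep
Hunk 7: at line 4 remove [vexq] add [nvtr] -> 17 lines: mxi ika xedc gxsx nvtr qxxfa znzz hais frc zzhw esfo iaj umea yph mwdur xxzlh xgep
Final line 15: mwdur

Answer: mwdur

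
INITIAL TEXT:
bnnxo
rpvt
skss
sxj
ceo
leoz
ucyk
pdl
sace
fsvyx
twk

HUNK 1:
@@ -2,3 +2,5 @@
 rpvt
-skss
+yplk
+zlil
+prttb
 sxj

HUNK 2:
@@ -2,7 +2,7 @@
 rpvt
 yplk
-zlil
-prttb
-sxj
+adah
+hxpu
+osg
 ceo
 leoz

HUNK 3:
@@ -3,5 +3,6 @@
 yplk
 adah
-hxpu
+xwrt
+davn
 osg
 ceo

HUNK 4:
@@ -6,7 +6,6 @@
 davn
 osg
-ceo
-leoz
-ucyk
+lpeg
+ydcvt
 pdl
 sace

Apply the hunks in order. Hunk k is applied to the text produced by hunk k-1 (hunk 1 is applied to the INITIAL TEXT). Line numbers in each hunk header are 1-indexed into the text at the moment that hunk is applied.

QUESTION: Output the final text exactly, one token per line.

Hunk 1: at line 2 remove [skss] add [yplk,zlil,prttb] -> 13 lines: bnnxo rpvt yplk zlil prttb sxj ceo leoz ucyk pdl sace fsvyx twk
Hunk 2: at line 2 remove [zlil,prttb,sxj] add [adah,hxpu,osg] -> 13 lines: bnnxo rpvt yplk adah hxpu osg ceo leoz ucyk pdl sace fsvyx twk
Hunk 3: at line 3 remove [hxpu] add [xwrt,davn] -> 14 lines: bnnxo rpvt yplk adah xwrt davn osg ceo leoz ucyk pdl sace fsvyx twk
Hunk 4: at line 6 remove [ceo,leoz,ucyk] add [lpeg,ydcvt] -> 13 lines: bnnxo rpvt yplk adah xwrt davn osg lpeg ydcvt pdl sace fsvyx twk

Answer: bnnxo
rpvt
yplk
adah
xwrt
davn
osg
lpeg
ydcvt
pdl
sace
fsvyx
twk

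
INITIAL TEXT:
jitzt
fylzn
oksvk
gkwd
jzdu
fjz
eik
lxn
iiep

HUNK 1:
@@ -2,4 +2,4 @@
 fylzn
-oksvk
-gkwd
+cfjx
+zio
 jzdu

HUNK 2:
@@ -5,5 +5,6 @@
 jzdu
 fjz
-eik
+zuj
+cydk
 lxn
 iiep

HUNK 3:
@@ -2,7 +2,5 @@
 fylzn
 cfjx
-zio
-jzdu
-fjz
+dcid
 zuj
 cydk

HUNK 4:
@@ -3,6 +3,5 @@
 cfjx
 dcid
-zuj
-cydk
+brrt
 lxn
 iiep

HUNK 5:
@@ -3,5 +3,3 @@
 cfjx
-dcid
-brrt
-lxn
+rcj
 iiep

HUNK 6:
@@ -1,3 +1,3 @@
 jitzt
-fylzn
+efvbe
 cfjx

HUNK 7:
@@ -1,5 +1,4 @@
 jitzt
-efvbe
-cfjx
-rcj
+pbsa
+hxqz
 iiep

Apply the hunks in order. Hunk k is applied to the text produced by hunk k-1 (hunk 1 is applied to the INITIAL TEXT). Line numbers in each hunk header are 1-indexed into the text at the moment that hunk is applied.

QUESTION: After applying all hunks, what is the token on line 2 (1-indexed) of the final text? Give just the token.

Answer: pbsa

Derivation:
Hunk 1: at line 2 remove [oksvk,gkwd] add [cfjx,zio] -> 9 lines: jitzt fylzn cfjx zio jzdu fjz eik lxn iiep
Hunk 2: at line 5 remove [eik] add [zuj,cydk] -> 10 lines: jitzt fylzn cfjx zio jzdu fjz zuj cydk lxn iiep
Hunk 3: at line 2 remove [zio,jzdu,fjz] add [dcid] -> 8 lines: jitzt fylzn cfjx dcid zuj cydk lxn iiep
Hunk 4: at line 3 remove [zuj,cydk] add [brrt] -> 7 lines: jitzt fylzn cfjx dcid brrt lxn iiep
Hunk 5: at line 3 remove [dcid,brrt,lxn] add [rcj] -> 5 lines: jitzt fylzn cfjx rcj iiep
Hunk 6: at line 1 remove [fylzn] add [efvbe] -> 5 lines: jitzt efvbe cfjx rcj iiep
Hunk 7: at line 1 remove [efvbe,cfjx,rcj] add [pbsa,hxqz] -> 4 lines: jitzt pbsa hxqz iiep
Final line 2: pbsa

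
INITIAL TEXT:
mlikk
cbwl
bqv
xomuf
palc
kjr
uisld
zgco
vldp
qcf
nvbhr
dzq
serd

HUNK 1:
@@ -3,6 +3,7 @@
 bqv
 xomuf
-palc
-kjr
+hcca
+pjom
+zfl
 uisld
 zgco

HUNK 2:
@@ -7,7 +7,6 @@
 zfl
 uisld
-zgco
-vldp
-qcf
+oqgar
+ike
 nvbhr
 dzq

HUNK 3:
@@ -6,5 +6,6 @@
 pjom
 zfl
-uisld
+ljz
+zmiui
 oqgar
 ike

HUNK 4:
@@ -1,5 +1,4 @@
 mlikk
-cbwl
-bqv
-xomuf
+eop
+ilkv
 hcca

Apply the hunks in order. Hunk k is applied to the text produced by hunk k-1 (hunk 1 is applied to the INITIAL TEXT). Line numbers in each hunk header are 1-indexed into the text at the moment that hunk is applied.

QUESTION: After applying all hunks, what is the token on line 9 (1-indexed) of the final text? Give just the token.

Hunk 1: at line 3 remove [palc,kjr] add [hcca,pjom,zfl] -> 14 lines: mlikk cbwl bqv xomuf hcca pjom zfl uisld zgco vldp qcf nvbhr dzq serd
Hunk 2: at line 7 remove [zgco,vldp,qcf] add [oqgar,ike] -> 13 lines: mlikk cbwl bqv xomuf hcca pjom zfl uisld oqgar ike nvbhr dzq serd
Hunk 3: at line 6 remove [uisld] add [ljz,zmiui] -> 14 lines: mlikk cbwl bqv xomuf hcca pjom zfl ljz zmiui oqgar ike nvbhr dzq serd
Hunk 4: at line 1 remove [cbwl,bqv,xomuf] add [eop,ilkv] -> 13 lines: mlikk eop ilkv hcca pjom zfl ljz zmiui oqgar ike nvbhr dzq serd
Final line 9: oqgar

Answer: oqgar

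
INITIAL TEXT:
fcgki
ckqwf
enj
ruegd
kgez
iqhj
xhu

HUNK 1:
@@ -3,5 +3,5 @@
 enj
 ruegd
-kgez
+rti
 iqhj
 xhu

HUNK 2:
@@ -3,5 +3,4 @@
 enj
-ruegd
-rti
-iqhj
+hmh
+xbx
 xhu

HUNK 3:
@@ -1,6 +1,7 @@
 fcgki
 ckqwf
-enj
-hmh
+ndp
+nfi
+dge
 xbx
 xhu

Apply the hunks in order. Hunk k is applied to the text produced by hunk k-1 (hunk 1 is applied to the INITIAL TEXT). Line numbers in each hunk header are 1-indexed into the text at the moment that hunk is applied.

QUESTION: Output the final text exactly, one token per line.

Answer: fcgki
ckqwf
ndp
nfi
dge
xbx
xhu

Derivation:
Hunk 1: at line 3 remove [kgez] add [rti] -> 7 lines: fcgki ckqwf enj ruegd rti iqhj xhu
Hunk 2: at line 3 remove [ruegd,rti,iqhj] add [hmh,xbx] -> 6 lines: fcgki ckqwf enj hmh xbx xhu
Hunk 3: at line 1 remove [enj,hmh] add [ndp,nfi,dge] -> 7 lines: fcgki ckqwf ndp nfi dge xbx xhu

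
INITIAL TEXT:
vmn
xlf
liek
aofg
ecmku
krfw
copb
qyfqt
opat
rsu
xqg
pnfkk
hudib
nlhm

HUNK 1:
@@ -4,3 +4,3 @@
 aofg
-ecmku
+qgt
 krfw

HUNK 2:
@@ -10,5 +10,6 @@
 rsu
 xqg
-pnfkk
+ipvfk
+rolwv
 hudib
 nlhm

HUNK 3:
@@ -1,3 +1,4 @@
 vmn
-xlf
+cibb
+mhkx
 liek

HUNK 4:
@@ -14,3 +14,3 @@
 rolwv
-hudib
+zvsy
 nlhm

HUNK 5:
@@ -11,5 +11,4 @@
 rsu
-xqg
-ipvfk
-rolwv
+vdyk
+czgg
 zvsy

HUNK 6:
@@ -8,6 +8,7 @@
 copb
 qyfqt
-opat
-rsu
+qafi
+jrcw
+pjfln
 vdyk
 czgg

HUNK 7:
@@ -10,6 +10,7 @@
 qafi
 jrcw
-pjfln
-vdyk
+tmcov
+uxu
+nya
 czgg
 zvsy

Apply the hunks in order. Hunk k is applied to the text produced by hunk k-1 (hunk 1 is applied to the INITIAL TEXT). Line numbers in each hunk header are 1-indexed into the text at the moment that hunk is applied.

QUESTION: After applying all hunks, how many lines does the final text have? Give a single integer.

Hunk 1: at line 4 remove [ecmku] add [qgt] -> 14 lines: vmn xlf liek aofg qgt krfw copb qyfqt opat rsu xqg pnfkk hudib nlhm
Hunk 2: at line 10 remove [pnfkk] add [ipvfk,rolwv] -> 15 lines: vmn xlf liek aofg qgt krfw copb qyfqt opat rsu xqg ipvfk rolwv hudib nlhm
Hunk 3: at line 1 remove [xlf] add [cibb,mhkx] -> 16 lines: vmn cibb mhkx liek aofg qgt krfw copb qyfqt opat rsu xqg ipvfk rolwv hudib nlhm
Hunk 4: at line 14 remove [hudib] add [zvsy] -> 16 lines: vmn cibb mhkx liek aofg qgt krfw copb qyfqt opat rsu xqg ipvfk rolwv zvsy nlhm
Hunk 5: at line 11 remove [xqg,ipvfk,rolwv] add [vdyk,czgg] -> 15 lines: vmn cibb mhkx liek aofg qgt krfw copb qyfqt opat rsu vdyk czgg zvsy nlhm
Hunk 6: at line 8 remove [opat,rsu] add [qafi,jrcw,pjfln] -> 16 lines: vmn cibb mhkx liek aofg qgt krfw copb qyfqt qafi jrcw pjfln vdyk czgg zvsy nlhm
Hunk 7: at line 10 remove [pjfln,vdyk] add [tmcov,uxu,nya] -> 17 lines: vmn cibb mhkx liek aofg qgt krfw copb qyfqt qafi jrcw tmcov uxu nya czgg zvsy nlhm
Final line count: 17

Answer: 17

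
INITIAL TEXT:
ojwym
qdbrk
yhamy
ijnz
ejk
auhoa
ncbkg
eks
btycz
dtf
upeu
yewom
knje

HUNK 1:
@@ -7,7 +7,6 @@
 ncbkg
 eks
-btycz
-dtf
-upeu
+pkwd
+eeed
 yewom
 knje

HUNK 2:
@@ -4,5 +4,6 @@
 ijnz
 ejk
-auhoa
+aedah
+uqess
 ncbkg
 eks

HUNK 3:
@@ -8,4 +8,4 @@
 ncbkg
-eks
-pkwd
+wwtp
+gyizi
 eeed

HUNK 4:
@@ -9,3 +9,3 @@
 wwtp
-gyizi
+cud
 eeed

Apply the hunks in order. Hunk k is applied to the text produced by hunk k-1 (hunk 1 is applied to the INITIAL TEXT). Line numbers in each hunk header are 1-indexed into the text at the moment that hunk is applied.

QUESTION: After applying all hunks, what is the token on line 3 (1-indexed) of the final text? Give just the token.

Hunk 1: at line 7 remove [btycz,dtf,upeu] add [pkwd,eeed] -> 12 lines: ojwym qdbrk yhamy ijnz ejk auhoa ncbkg eks pkwd eeed yewom knje
Hunk 2: at line 4 remove [auhoa] add [aedah,uqess] -> 13 lines: ojwym qdbrk yhamy ijnz ejk aedah uqess ncbkg eks pkwd eeed yewom knje
Hunk 3: at line 8 remove [eks,pkwd] add [wwtp,gyizi] -> 13 lines: ojwym qdbrk yhamy ijnz ejk aedah uqess ncbkg wwtp gyizi eeed yewom knje
Hunk 4: at line 9 remove [gyizi] add [cud] -> 13 lines: ojwym qdbrk yhamy ijnz ejk aedah uqess ncbkg wwtp cud eeed yewom knje
Final line 3: yhamy

Answer: yhamy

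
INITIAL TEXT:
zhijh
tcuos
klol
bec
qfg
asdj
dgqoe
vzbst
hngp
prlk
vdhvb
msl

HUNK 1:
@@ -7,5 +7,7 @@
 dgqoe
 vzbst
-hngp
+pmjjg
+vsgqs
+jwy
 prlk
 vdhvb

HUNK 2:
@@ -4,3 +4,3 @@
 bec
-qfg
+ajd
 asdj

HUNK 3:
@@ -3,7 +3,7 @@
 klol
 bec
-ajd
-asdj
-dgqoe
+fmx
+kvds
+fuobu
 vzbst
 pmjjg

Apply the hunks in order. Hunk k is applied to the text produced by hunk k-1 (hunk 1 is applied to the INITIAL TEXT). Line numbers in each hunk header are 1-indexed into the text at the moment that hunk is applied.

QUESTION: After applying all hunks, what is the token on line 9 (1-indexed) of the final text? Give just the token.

Answer: pmjjg

Derivation:
Hunk 1: at line 7 remove [hngp] add [pmjjg,vsgqs,jwy] -> 14 lines: zhijh tcuos klol bec qfg asdj dgqoe vzbst pmjjg vsgqs jwy prlk vdhvb msl
Hunk 2: at line 4 remove [qfg] add [ajd] -> 14 lines: zhijh tcuos klol bec ajd asdj dgqoe vzbst pmjjg vsgqs jwy prlk vdhvb msl
Hunk 3: at line 3 remove [ajd,asdj,dgqoe] add [fmx,kvds,fuobu] -> 14 lines: zhijh tcuos klol bec fmx kvds fuobu vzbst pmjjg vsgqs jwy prlk vdhvb msl
Final line 9: pmjjg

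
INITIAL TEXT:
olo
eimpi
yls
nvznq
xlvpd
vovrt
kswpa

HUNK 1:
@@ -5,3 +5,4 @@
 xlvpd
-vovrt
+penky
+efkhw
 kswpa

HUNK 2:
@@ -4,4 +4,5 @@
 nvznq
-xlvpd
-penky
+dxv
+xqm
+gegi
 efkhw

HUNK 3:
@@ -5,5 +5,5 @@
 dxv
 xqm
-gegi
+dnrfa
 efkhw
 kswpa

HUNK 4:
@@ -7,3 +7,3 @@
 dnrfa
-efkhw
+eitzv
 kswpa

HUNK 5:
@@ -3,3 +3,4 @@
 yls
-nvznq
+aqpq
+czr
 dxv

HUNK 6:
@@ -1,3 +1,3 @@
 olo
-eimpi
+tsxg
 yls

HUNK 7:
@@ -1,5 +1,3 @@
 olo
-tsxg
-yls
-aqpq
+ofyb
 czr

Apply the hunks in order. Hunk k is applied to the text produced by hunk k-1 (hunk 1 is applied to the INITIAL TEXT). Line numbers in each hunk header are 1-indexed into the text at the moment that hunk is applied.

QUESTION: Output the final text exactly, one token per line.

Answer: olo
ofyb
czr
dxv
xqm
dnrfa
eitzv
kswpa

Derivation:
Hunk 1: at line 5 remove [vovrt] add [penky,efkhw] -> 8 lines: olo eimpi yls nvznq xlvpd penky efkhw kswpa
Hunk 2: at line 4 remove [xlvpd,penky] add [dxv,xqm,gegi] -> 9 lines: olo eimpi yls nvznq dxv xqm gegi efkhw kswpa
Hunk 3: at line 5 remove [gegi] add [dnrfa] -> 9 lines: olo eimpi yls nvznq dxv xqm dnrfa efkhw kswpa
Hunk 4: at line 7 remove [efkhw] add [eitzv] -> 9 lines: olo eimpi yls nvznq dxv xqm dnrfa eitzv kswpa
Hunk 5: at line 3 remove [nvznq] add [aqpq,czr] -> 10 lines: olo eimpi yls aqpq czr dxv xqm dnrfa eitzv kswpa
Hunk 6: at line 1 remove [eimpi] add [tsxg] -> 10 lines: olo tsxg yls aqpq czr dxv xqm dnrfa eitzv kswpa
Hunk 7: at line 1 remove [tsxg,yls,aqpq] add [ofyb] -> 8 lines: olo ofyb czr dxv xqm dnrfa eitzv kswpa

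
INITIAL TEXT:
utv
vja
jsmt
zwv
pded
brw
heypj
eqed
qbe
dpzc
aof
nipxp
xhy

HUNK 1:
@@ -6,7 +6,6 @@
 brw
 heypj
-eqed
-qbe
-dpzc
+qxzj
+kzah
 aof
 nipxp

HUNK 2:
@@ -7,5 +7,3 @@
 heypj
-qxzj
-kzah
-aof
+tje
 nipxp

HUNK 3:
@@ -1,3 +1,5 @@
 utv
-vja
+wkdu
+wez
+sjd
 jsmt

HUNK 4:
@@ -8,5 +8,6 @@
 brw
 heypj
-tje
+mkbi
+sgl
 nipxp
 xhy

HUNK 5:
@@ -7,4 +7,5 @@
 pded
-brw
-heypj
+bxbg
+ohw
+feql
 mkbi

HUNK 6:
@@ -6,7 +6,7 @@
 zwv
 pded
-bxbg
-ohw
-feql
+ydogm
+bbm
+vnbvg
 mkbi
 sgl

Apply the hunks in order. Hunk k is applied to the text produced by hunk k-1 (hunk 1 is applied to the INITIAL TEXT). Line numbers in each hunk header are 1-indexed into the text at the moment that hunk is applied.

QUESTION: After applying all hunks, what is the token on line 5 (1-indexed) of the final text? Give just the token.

Hunk 1: at line 6 remove [eqed,qbe,dpzc] add [qxzj,kzah] -> 12 lines: utv vja jsmt zwv pded brw heypj qxzj kzah aof nipxp xhy
Hunk 2: at line 7 remove [qxzj,kzah,aof] add [tje] -> 10 lines: utv vja jsmt zwv pded brw heypj tje nipxp xhy
Hunk 3: at line 1 remove [vja] add [wkdu,wez,sjd] -> 12 lines: utv wkdu wez sjd jsmt zwv pded brw heypj tje nipxp xhy
Hunk 4: at line 8 remove [tje] add [mkbi,sgl] -> 13 lines: utv wkdu wez sjd jsmt zwv pded brw heypj mkbi sgl nipxp xhy
Hunk 5: at line 7 remove [brw,heypj] add [bxbg,ohw,feql] -> 14 lines: utv wkdu wez sjd jsmt zwv pded bxbg ohw feql mkbi sgl nipxp xhy
Hunk 6: at line 6 remove [bxbg,ohw,feql] add [ydogm,bbm,vnbvg] -> 14 lines: utv wkdu wez sjd jsmt zwv pded ydogm bbm vnbvg mkbi sgl nipxp xhy
Final line 5: jsmt

Answer: jsmt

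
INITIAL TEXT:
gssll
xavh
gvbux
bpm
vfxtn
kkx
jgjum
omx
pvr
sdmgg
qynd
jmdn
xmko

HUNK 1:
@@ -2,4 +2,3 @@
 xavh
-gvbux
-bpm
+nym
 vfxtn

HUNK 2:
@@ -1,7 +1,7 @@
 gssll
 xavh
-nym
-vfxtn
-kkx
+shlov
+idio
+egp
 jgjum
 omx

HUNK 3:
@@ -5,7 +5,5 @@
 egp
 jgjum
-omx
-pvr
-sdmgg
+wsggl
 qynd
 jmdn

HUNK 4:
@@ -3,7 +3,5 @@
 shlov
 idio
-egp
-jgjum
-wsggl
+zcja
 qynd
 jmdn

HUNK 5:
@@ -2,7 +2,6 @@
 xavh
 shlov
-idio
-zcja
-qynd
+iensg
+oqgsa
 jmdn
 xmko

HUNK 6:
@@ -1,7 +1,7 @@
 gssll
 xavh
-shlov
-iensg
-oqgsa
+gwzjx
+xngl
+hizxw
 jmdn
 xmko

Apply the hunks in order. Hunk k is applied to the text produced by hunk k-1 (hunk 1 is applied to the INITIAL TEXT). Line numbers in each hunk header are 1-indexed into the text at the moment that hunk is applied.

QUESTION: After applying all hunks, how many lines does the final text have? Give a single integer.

Hunk 1: at line 2 remove [gvbux,bpm] add [nym] -> 12 lines: gssll xavh nym vfxtn kkx jgjum omx pvr sdmgg qynd jmdn xmko
Hunk 2: at line 1 remove [nym,vfxtn,kkx] add [shlov,idio,egp] -> 12 lines: gssll xavh shlov idio egp jgjum omx pvr sdmgg qynd jmdn xmko
Hunk 3: at line 5 remove [omx,pvr,sdmgg] add [wsggl] -> 10 lines: gssll xavh shlov idio egp jgjum wsggl qynd jmdn xmko
Hunk 4: at line 3 remove [egp,jgjum,wsggl] add [zcja] -> 8 lines: gssll xavh shlov idio zcja qynd jmdn xmko
Hunk 5: at line 2 remove [idio,zcja,qynd] add [iensg,oqgsa] -> 7 lines: gssll xavh shlov iensg oqgsa jmdn xmko
Hunk 6: at line 1 remove [shlov,iensg,oqgsa] add [gwzjx,xngl,hizxw] -> 7 lines: gssll xavh gwzjx xngl hizxw jmdn xmko
Final line count: 7

Answer: 7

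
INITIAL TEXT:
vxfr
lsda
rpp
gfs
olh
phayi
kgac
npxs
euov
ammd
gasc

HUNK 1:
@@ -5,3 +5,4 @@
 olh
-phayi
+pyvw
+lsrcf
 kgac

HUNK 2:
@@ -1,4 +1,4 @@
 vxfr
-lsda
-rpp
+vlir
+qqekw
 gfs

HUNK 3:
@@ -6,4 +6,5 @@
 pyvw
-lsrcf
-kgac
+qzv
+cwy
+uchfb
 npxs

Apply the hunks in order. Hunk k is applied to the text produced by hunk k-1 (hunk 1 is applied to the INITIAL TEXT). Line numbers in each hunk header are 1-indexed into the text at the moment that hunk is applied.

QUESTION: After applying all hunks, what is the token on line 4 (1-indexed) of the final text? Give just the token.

Answer: gfs

Derivation:
Hunk 1: at line 5 remove [phayi] add [pyvw,lsrcf] -> 12 lines: vxfr lsda rpp gfs olh pyvw lsrcf kgac npxs euov ammd gasc
Hunk 2: at line 1 remove [lsda,rpp] add [vlir,qqekw] -> 12 lines: vxfr vlir qqekw gfs olh pyvw lsrcf kgac npxs euov ammd gasc
Hunk 3: at line 6 remove [lsrcf,kgac] add [qzv,cwy,uchfb] -> 13 lines: vxfr vlir qqekw gfs olh pyvw qzv cwy uchfb npxs euov ammd gasc
Final line 4: gfs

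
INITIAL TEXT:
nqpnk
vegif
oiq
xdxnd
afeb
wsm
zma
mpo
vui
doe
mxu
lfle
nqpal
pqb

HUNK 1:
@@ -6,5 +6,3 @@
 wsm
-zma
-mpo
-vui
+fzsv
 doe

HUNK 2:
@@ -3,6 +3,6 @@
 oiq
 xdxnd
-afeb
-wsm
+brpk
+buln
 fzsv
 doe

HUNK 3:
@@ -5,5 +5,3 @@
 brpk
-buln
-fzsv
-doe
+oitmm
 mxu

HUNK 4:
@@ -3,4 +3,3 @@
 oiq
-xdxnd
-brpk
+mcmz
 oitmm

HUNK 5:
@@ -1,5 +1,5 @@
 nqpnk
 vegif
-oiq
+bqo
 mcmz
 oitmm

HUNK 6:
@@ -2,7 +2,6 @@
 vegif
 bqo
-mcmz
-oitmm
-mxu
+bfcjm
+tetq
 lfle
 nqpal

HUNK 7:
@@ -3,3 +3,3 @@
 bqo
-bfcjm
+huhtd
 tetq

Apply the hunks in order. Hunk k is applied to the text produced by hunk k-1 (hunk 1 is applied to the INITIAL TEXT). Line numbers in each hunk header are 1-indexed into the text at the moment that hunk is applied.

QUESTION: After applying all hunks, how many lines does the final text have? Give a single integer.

Hunk 1: at line 6 remove [zma,mpo,vui] add [fzsv] -> 12 lines: nqpnk vegif oiq xdxnd afeb wsm fzsv doe mxu lfle nqpal pqb
Hunk 2: at line 3 remove [afeb,wsm] add [brpk,buln] -> 12 lines: nqpnk vegif oiq xdxnd brpk buln fzsv doe mxu lfle nqpal pqb
Hunk 3: at line 5 remove [buln,fzsv,doe] add [oitmm] -> 10 lines: nqpnk vegif oiq xdxnd brpk oitmm mxu lfle nqpal pqb
Hunk 4: at line 3 remove [xdxnd,brpk] add [mcmz] -> 9 lines: nqpnk vegif oiq mcmz oitmm mxu lfle nqpal pqb
Hunk 5: at line 1 remove [oiq] add [bqo] -> 9 lines: nqpnk vegif bqo mcmz oitmm mxu lfle nqpal pqb
Hunk 6: at line 2 remove [mcmz,oitmm,mxu] add [bfcjm,tetq] -> 8 lines: nqpnk vegif bqo bfcjm tetq lfle nqpal pqb
Hunk 7: at line 3 remove [bfcjm] add [huhtd] -> 8 lines: nqpnk vegif bqo huhtd tetq lfle nqpal pqb
Final line count: 8

Answer: 8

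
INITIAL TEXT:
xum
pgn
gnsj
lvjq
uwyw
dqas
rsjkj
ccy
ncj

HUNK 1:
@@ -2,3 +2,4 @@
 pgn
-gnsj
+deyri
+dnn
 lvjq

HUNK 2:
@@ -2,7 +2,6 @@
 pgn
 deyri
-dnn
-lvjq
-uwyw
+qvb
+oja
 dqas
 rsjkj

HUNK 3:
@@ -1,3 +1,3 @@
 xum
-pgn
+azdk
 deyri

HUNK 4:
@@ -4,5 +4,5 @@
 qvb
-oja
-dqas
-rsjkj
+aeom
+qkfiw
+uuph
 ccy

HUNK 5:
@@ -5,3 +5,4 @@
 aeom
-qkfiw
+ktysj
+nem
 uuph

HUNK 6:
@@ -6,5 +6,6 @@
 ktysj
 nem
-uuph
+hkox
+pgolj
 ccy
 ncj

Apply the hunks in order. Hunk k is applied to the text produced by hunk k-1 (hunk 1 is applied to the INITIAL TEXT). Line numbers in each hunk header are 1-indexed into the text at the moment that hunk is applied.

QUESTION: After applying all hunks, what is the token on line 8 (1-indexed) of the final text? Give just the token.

Answer: hkox

Derivation:
Hunk 1: at line 2 remove [gnsj] add [deyri,dnn] -> 10 lines: xum pgn deyri dnn lvjq uwyw dqas rsjkj ccy ncj
Hunk 2: at line 2 remove [dnn,lvjq,uwyw] add [qvb,oja] -> 9 lines: xum pgn deyri qvb oja dqas rsjkj ccy ncj
Hunk 3: at line 1 remove [pgn] add [azdk] -> 9 lines: xum azdk deyri qvb oja dqas rsjkj ccy ncj
Hunk 4: at line 4 remove [oja,dqas,rsjkj] add [aeom,qkfiw,uuph] -> 9 lines: xum azdk deyri qvb aeom qkfiw uuph ccy ncj
Hunk 5: at line 5 remove [qkfiw] add [ktysj,nem] -> 10 lines: xum azdk deyri qvb aeom ktysj nem uuph ccy ncj
Hunk 6: at line 6 remove [uuph] add [hkox,pgolj] -> 11 lines: xum azdk deyri qvb aeom ktysj nem hkox pgolj ccy ncj
Final line 8: hkox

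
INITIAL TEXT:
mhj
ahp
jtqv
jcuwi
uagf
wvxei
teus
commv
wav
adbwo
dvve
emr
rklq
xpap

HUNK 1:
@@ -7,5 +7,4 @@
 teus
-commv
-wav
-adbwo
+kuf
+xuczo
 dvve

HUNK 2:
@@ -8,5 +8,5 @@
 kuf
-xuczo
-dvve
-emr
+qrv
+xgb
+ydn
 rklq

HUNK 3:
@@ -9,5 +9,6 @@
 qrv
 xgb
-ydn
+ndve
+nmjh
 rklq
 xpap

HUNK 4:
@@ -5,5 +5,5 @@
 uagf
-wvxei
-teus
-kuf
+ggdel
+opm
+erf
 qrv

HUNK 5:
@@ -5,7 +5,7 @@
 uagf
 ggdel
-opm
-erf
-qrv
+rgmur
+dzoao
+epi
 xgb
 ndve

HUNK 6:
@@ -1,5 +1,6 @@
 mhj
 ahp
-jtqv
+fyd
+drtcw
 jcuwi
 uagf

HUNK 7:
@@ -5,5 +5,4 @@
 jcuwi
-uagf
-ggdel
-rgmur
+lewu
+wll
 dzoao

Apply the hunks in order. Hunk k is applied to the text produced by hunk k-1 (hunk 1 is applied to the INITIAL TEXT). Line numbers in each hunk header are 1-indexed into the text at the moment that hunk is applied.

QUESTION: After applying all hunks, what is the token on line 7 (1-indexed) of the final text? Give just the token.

Answer: wll

Derivation:
Hunk 1: at line 7 remove [commv,wav,adbwo] add [kuf,xuczo] -> 13 lines: mhj ahp jtqv jcuwi uagf wvxei teus kuf xuczo dvve emr rklq xpap
Hunk 2: at line 8 remove [xuczo,dvve,emr] add [qrv,xgb,ydn] -> 13 lines: mhj ahp jtqv jcuwi uagf wvxei teus kuf qrv xgb ydn rklq xpap
Hunk 3: at line 9 remove [ydn] add [ndve,nmjh] -> 14 lines: mhj ahp jtqv jcuwi uagf wvxei teus kuf qrv xgb ndve nmjh rklq xpap
Hunk 4: at line 5 remove [wvxei,teus,kuf] add [ggdel,opm,erf] -> 14 lines: mhj ahp jtqv jcuwi uagf ggdel opm erf qrv xgb ndve nmjh rklq xpap
Hunk 5: at line 5 remove [opm,erf,qrv] add [rgmur,dzoao,epi] -> 14 lines: mhj ahp jtqv jcuwi uagf ggdel rgmur dzoao epi xgb ndve nmjh rklq xpap
Hunk 6: at line 1 remove [jtqv] add [fyd,drtcw] -> 15 lines: mhj ahp fyd drtcw jcuwi uagf ggdel rgmur dzoao epi xgb ndve nmjh rklq xpap
Hunk 7: at line 5 remove [uagf,ggdel,rgmur] add [lewu,wll] -> 14 lines: mhj ahp fyd drtcw jcuwi lewu wll dzoao epi xgb ndve nmjh rklq xpap
Final line 7: wll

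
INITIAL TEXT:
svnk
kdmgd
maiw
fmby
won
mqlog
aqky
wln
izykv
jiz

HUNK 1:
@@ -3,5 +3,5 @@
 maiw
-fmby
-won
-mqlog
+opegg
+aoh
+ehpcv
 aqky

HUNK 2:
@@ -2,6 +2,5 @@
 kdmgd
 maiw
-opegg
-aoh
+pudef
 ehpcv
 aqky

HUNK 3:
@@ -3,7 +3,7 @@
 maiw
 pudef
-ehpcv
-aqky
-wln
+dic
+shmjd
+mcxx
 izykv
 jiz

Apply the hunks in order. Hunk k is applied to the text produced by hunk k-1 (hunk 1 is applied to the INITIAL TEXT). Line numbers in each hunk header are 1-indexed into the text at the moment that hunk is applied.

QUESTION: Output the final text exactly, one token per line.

Answer: svnk
kdmgd
maiw
pudef
dic
shmjd
mcxx
izykv
jiz

Derivation:
Hunk 1: at line 3 remove [fmby,won,mqlog] add [opegg,aoh,ehpcv] -> 10 lines: svnk kdmgd maiw opegg aoh ehpcv aqky wln izykv jiz
Hunk 2: at line 2 remove [opegg,aoh] add [pudef] -> 9 lines: svnk kdmgd maiw pudef ehpcv aqky wln izykv jiz
Hunk 3: at line 3 remove [ehpcv,aqky,wln] add [dic,shmjd,mcxx] -> 9 lines: svnk kdmgd maiw pudef dic shmjd mcxx izykv jiz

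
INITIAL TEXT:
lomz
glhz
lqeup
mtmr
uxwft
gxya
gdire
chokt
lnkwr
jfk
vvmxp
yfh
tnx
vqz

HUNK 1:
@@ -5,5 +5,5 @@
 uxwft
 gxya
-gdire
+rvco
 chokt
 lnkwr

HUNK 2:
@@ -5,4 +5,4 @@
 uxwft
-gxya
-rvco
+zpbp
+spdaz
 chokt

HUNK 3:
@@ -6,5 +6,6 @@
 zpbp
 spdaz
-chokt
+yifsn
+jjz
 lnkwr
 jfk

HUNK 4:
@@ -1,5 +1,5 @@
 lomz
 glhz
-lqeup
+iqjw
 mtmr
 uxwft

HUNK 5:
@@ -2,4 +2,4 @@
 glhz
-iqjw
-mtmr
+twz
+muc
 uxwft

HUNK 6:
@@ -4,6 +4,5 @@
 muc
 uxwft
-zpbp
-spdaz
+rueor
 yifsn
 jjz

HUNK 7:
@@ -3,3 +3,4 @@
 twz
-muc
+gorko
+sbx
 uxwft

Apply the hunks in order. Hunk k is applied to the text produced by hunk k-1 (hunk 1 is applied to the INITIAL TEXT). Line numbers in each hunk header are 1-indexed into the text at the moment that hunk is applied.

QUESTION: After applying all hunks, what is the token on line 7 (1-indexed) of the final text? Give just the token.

Answer: rueor

Derivation:
Hunk 1: at line 5 remove [gdire] add [rvco] -> 14 lines: lomz glhz lqeup mtmr uxwft gxya rvco chokt lnkwr jfk vvmxp yfh tnx vqz
Hunk 2: at line 5 remove [gxya,rvco] add [zpbp,spdaz] -> 14 lines: lomz glhz lqeup mtmr uxwft zpbp spdaz chokt lnkwr jfk vvmxp yfh tnx vqz
Hunk 3: at line 6 remove [chokt] add [yifsn,jjz] -> 15 lines: lomz glhz lqeup mtmr uxwft zpbp spdaz yifsn jjz lnkwr jfk vvmxp yfh tnx vqz
Hunk 4: at line 1 remove [lqeup] add [iqjw] -> 15 lines: lomz glhz iqjw mtmr uxwft zpbp spdaz yifsn jjz lnkwr jfk vvmxp yfh tnx vqz
Hunk 5: at line 2 remove [iqjw,mtmr] add [twz,muc] -> 15 lines: lomz glhz twz muc uxwft zpbp spdaz yifsn jjz lnkwr jfk vvmxp yfh tnx vqz
Hunk 6: at line 4 remove [zpbp,spdaz] add [rueor] -> 14 lines: lomz glhz twz muc uxwft rueor yifsn jjz lnkwr jfk vvmxp yfh tnx vqz
Hunk 7: at line 3 remove [muc] add [gorko,sbx] -> 15 lines: lomz glhz twz gorko sbx uxwft rueor yifsn jjz lnkwr jfk vvmxp yfh tnx vqz
Final line 7: rueor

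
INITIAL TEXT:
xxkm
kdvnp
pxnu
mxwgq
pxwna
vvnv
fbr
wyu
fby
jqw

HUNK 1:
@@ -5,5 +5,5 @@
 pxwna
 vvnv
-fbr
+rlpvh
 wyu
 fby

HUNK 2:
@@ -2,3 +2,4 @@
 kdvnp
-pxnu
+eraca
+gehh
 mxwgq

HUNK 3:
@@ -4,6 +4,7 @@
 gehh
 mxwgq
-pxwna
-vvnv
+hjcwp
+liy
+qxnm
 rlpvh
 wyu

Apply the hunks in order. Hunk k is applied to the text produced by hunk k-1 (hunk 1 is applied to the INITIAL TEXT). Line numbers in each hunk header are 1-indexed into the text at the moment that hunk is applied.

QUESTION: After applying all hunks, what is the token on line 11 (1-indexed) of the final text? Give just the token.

Hunk 1: at line 5 remove [fbr] add [rlpvh] -> 10 lines: xxkm kdvnp pxnu mxwgq pxwna vvnv rlpvh wyu fby jqw
Hunk 2: at line 2 remove [pxnu] add [eraca,gehh] -> 11 lines: xxkm kdvnp eraca gehh mxwgq pxwna vvnv rlpvh wyu fby jqw
Hunk 3: at line 4 remove [pxwna,vvnv] add [hjcwp,liy,qxnm] -> 12 lines: xxkm kdvnp eraca gehh mxwgq hjcwp liy qxnm rlpvh wyu fby jqw
Final line 11: fby

Answer: fby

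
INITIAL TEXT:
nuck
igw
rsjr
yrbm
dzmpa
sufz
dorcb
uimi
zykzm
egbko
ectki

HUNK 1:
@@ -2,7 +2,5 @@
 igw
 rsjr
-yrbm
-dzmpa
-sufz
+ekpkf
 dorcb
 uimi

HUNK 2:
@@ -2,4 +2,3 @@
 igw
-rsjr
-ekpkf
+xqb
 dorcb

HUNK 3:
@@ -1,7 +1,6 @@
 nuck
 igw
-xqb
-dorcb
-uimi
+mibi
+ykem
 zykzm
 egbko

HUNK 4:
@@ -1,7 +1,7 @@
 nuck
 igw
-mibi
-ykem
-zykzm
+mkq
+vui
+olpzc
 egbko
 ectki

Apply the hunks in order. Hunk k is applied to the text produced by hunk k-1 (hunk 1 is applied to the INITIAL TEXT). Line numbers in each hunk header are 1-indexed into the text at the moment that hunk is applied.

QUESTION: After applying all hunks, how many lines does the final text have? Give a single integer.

Answer: 7

Derivation:
Hunk 1: at line 2 remove [yrbm,dzmpa,sufz] add [ekpkf] -> 9 lines: nuck igw rsjr ekpkf dorcb uimi zykzm egbko ectki
Hunk 2: at line 2 remove [rsjr,ekpkf] add [xqb] -> 8 lines: nuck igw xqb dorcb uimi zykzm egbko ectki
Hunk 3: at line 1 remove [xqb,dorcb,uimi] add [mibi,ykem] -> 7 lines: nuck igw mibi ykem zykzm egbko ectki
Hunk 4: at line 1 remove [mibi,ykem,zykzm] add [mkq,vui,olpzc] -> 7 lines: nuck igw mkq vui olpzc egbko ectki
Final line count: 7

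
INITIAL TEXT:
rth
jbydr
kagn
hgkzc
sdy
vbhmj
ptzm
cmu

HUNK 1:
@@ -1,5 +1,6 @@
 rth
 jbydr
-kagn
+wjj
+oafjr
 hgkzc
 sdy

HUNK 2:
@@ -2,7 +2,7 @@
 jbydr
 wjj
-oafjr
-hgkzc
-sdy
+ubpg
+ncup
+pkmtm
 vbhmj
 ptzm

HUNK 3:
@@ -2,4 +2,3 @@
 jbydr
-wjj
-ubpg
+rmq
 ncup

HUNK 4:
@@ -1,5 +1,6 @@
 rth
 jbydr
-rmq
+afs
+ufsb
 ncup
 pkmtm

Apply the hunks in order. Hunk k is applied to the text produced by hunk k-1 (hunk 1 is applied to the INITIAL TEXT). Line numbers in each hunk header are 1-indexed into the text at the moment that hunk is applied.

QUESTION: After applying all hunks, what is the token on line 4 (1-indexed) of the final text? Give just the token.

Hunk 1: at line 1 remove [kagn] add [wjj,oafjr] -> 9 lines: rth jbydr wjj oafjr hgkzc sdy vbhmj ptzm cmu
Hunk 2: at line 2 remove [oafjr,hgkzc,sdy] add [ubpg,ncup,pkmtm] -> 9 lines: rth jbydr wjj ubpg ncup pkmtm vbhmj ptzm cmu
Hunk 3: at line 2 remove [wjj,ubpg] add [rmq] -> 8 lines: rth jbydr rmq ncup pkmtm vbhmj ptzm cmu
Hunk 4: at line 1 remove [rmq] add [afs,ufsb] -> 9 lines: rth jbydr afs ufsb ncup pkmtm vbhmj ptzm cmu
Final line 4: ufsb

Answer: ufsb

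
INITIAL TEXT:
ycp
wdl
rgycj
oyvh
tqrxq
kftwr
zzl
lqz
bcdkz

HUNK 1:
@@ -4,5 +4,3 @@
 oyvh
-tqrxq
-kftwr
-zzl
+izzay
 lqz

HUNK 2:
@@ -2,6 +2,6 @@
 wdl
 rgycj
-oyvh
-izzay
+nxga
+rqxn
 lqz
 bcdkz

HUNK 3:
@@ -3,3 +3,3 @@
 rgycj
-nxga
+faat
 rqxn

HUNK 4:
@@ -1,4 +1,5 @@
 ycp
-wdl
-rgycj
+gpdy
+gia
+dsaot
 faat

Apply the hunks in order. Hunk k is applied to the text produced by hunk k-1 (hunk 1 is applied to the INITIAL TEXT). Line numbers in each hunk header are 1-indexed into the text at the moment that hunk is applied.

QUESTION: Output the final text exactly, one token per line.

Answer: ycp
gpdy
gia
dsaot
faat
rqxn
lqz
bcdkz

Derivation:
Hunk 1: at line 4 remove [tqrxq,kftwr,zzl] add [izzay] -> 7 lines: ycp wdl rgycj oyvh izzay lqz bcdkz
Hunk 2: at line 2 remove [oyvh,izzay] add [nxga,rqxn] -> 7 lines: ycp wdl rgycj nxga rqxn lqz bcdkz
Hunk 3: at line 3 remove [nxga] add [faat] -> 7 lines: ycp wdl rgycj faat rqxn lqz bcdkz
Hunk 4: at line 1 remove [wdl,rgycj] add [gpdy,gia,dsaot] -> 8 lines: ycp gpdy gia dsaot faat rqxn lqz bcdkz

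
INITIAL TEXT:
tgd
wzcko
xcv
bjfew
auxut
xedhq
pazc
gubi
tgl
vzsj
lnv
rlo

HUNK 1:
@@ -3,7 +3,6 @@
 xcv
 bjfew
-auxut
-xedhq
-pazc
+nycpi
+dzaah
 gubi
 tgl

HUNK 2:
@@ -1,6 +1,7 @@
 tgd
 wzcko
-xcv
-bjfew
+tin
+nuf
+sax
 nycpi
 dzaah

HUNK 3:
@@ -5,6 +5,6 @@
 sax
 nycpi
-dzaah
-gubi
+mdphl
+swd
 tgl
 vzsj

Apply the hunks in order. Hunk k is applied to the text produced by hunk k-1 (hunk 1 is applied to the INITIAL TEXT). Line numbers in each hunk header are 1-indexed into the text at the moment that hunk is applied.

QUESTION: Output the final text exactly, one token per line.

Answer: tgd
wzcko
tin
nuf
sax
nycpi
mdphl
swd
tgl
vzsj
lnv
rlo

Derivation:
Hunk 1: at line 3 remove [auxut,xedhq,pazc] add [nycpi,dzaah] -> 11 lines: tgd wzcko xcv bjfew nycpi dzaah gubi tgl vzsj lnv rlo
Hunk 2: at line 1 remove [xcv,bjfew] add [tin,nuf,sax] -> 12 lines: tgd wzcko tin nuf sax nycpi dzaah gubi tgl vzsj lnv rlo
Hunk 3: at line 5 remove [dzaah,gubi] add [mdphl,swd] -> 12 lines: tgd wzcko tin nuf sax nycpi mdphl swd tgl vzsj lnv rlo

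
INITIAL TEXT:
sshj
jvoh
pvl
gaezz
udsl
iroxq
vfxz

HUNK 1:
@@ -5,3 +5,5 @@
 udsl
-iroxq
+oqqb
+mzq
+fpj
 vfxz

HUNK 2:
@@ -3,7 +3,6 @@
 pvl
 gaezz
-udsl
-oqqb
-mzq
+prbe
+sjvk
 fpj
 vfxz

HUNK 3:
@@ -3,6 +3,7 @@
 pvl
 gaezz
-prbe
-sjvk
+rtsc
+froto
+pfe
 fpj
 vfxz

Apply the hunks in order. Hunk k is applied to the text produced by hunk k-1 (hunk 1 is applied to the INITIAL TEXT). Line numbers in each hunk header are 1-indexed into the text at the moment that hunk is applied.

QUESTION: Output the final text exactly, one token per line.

Hunk 1: at line 5 remove [iroxq] add [oqqb,mzq,fpj] -> 9 lines: sshj jvoh pvl gaezz udsl oqqb mzq fpj vfxz
Hunk 2: at line 3 remove [udsl,oqqb,mzq] add [prbe,sjvk] -> 8 lines: sshj jvoh pvl gaezz prbe sjvk fpj vfxz
Hunk 3: at line 3 remove [prbe,sjvk] add [rtsc,froto,pfe] -> 9 lines: sshj jvoh pvl gaezz rtsc froto pfe fpj vfxz

Answer: sshj
jvoh
pvl
gaezz
rtsc
froto
pfe
fpj
vfxz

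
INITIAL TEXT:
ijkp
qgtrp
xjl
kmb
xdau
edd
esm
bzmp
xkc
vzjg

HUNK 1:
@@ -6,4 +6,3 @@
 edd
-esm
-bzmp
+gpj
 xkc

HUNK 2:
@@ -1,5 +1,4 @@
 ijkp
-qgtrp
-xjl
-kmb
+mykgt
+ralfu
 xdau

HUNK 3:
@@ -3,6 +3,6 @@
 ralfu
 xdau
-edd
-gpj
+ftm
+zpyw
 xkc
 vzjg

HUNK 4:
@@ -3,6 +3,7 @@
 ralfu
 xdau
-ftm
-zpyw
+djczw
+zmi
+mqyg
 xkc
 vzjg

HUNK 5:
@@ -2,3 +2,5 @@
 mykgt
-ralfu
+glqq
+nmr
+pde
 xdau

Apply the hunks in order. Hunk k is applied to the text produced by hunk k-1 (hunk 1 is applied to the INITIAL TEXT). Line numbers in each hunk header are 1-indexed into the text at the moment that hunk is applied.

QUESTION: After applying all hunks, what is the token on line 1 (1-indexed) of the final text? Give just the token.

Hunk 1: at line 6 remove [esm,bzmp] add [gpj] -> 9 lines: ijkp qgtrp xjl kmb xdau edd gpj xkc vzjg
Hunk 2: at line 1 remove [qgtrp,xjl,kmb] add [mykgt,ralfu] -> 8 lines: ijkp mykgt ralfu xdau edd gpj xkc vzjg
Hunk 3: at line 3 remove [edd,gpj] add [ftm,zpyw] -> 8 lines: ijkp mykgt ralfu xdau ftm zpyw xkc vzjg
Hunk 4: at line 3 remove [ftm,zpyw] add [djczw,zmi,mqyg] -> 9 lines: ijkp mykgt ralfu xdau djczw zmi mqyg xkc vzjg
Hunk 5: at line 2 remove [ralfu] add [glqq,nmr,pde] -> 11 lines: ijkp mykgt glqq nmr pde xdau djczw zmi mqyg xkc vzjg
Final line 1: ijkp

Answer: ijkp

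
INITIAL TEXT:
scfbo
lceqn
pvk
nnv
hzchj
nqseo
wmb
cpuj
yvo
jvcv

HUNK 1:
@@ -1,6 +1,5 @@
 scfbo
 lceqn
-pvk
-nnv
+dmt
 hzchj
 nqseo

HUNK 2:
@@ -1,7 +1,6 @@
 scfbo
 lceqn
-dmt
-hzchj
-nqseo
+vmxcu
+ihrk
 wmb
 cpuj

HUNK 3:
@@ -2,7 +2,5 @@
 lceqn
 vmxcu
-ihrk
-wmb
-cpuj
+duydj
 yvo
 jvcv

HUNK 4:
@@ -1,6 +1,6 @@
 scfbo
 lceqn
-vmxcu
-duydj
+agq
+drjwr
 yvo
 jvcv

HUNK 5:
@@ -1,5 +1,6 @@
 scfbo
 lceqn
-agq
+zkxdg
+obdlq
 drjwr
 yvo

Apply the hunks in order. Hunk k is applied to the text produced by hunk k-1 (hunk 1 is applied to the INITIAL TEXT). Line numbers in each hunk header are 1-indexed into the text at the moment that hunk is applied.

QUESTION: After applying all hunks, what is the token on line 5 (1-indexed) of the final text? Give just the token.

Hunk 1: at line 1 remove [pvk,nnv] add [dmt] -> 9 lines: scfbo lceqn dmt hzchj nqseo wmb cpuj yvo jvcv
Hunk 2: at line 1 remove [dmt,hzchj,nqseo] add [vmxcu,ihrk] -> 8 lines: scfbo lceqn vmxcu ihrk wmb cpuj yvo jvcv
Hunk 3: at line 2 remove [ihrk,wmb,cpuj] add [duydj] -> 6 lines: scfbo lceqn vmxcu duydj yvo jvcv
Hunk 4: at line 1 remove [vmxcu,duydj] add [agq,drjwr] -> 6 lines: scfbo lceqn agq drjwr yvo jvcv
Hunk 5: at line 1 remove [agq] add [zkxdg,obdlq] -> 7 lines: scfbo lceqn zkxdg obdlq drjwr yvo jvcv
Final line 5: drjwr

Answer: drjwr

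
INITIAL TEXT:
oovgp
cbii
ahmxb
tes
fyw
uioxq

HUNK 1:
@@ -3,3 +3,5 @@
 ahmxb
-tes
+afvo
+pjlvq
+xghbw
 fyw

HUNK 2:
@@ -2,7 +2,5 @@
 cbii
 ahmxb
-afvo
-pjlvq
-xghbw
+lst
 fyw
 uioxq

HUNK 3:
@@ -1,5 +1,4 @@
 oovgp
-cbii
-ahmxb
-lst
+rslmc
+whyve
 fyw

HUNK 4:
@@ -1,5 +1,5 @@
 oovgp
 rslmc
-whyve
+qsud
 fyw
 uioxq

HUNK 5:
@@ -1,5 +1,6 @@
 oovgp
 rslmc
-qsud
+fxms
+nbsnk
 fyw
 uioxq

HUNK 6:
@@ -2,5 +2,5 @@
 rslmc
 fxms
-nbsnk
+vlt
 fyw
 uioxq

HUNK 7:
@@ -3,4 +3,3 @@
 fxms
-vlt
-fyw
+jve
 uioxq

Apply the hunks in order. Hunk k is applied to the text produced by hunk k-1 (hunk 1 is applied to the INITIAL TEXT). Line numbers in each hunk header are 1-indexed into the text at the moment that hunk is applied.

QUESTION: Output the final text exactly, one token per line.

Answer: oovgp
rslmc
fxms
jve
uioxq

Derivation:
Hunk 1: at line 3 remove [tes] add [afvo,pjlvq,xghbw] -> 8 lines: oovgp cbii ahmxb afvo pjlvq xghbw fyw uioxq
Hunk 2: at line 2 remove [afvo,pjlvq,xghbw] add [lst] -> 6 lines: oovgp cbii ahmxb lst fyw uioxq
Hunk 3: at line 1 remove [cbii,ahmxb,lst] add [rslmc,whyve] -> 5 lines: oovgp rslmc whyve fyw uioxq
Hunk 4: at line 1 remove [whyve] add [qsud] -> 5 lines: oovgp rslmc qsud fyw uioxq
Hunk 5: at line 1 remove [qsud] add [fxms,nbsnk] -> 6 lines: oovgp rslmc fxms nbsnk fyw uioxq
Hunk 6: at line 2 remove [nbsnk] add [vlt] -> 6 lines: oovgp rslmc fxms vlt fyw uioxq
Hunk 7: at line 3 remove [vlt,fyw] add [jve] -> 5 lines: oovgp rslmc fxms jve uioxq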